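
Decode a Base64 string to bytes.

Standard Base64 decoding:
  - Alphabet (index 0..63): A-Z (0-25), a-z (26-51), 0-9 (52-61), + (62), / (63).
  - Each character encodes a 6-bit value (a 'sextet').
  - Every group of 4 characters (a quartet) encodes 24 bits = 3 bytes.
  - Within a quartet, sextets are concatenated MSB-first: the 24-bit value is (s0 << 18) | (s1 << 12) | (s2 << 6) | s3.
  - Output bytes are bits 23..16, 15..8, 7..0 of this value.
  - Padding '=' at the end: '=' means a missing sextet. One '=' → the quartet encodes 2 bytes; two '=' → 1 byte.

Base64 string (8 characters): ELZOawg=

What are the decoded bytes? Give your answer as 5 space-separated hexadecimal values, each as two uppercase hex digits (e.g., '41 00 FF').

After char 0 ('E'=4): chars_in_quartet=1 acc=0x4 bytes_emitted=0
After char 1 ('L'=11): chars_in_quartet=2 acc=0x10B bytes_emitted=0
After char 2 ('Z'=25): chars_in_quartet=3 acc=0x42D9 bytes_emitted=0
After char 3 ('O'=14): chars_in_quartet=4 acc=0x10B64E -> emit 10 B6 4E, reset; bytes_emitted=3
After char 4 ('a'=26): chars_in_quartet=1 acc=0x1A bytes_emitted=3
After char 5 ('w'=48): chars_in_quartet=2 acc=0x6B0 bytes_emitted=3
After char 6 ('g'=32): chars_in_quartet=3 acc=0x1AC20 bytes_emitted=3
Padding '=': partial quartet acc=0x1AC20 -> emit 6B 08; bytes_emitted=5

Answer: 10 B6 4E 6B 08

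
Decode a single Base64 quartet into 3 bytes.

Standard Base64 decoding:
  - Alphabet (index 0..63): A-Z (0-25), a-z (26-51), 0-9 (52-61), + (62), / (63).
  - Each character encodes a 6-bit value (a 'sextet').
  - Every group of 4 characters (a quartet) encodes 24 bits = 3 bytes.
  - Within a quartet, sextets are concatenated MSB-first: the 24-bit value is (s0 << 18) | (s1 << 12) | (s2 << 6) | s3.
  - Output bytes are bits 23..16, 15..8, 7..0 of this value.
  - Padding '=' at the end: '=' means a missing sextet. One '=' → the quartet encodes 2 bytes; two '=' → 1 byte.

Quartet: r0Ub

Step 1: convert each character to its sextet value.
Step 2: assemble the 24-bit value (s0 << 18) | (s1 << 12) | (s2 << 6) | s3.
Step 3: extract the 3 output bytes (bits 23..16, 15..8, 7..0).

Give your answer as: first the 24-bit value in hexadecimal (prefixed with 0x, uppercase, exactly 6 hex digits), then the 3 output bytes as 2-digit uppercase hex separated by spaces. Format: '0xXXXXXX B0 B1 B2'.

Sextets: r=43, 0=52, U=20, b=27
24-bit: (43<<18) | (52<<12) | (20<<6) | 27
      = 0xAC0000 | 0x034000 | 0x000500 | 0x00001B
      = 0xAF451B
Bytes: (v>>16)&0xFF=AF, (v>>8)&0xFF=45, v&0xFF=1B

Answer: 0xAF451B AF 45 1B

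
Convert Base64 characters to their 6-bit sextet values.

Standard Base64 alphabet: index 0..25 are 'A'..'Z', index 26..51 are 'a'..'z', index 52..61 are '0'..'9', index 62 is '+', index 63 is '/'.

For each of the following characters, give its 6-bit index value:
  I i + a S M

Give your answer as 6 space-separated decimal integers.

'I': A..Z range, ord('I') − ord('A') = 8
'i': a..z range, 26 + ord('i') − ord('a') = 34
'+': index 62
'a': a..z range, 26 + ord('a') − ord('a') = 26
'S': A..Z range, ord('S') − ord('A') = 18
'M': A..Z range, ord('M') − ord('A') = 12

Answer: 8 34 62 26 18 12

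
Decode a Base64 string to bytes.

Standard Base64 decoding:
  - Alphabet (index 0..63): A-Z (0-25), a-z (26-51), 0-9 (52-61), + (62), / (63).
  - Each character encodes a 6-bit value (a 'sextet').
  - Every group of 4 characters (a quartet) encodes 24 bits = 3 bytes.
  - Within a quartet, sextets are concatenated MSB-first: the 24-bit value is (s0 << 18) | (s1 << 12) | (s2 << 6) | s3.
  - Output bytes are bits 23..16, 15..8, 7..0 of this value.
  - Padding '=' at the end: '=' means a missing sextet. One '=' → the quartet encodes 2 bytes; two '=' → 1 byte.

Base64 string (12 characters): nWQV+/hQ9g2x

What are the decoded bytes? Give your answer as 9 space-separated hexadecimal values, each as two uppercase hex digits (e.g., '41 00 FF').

After char 0 ('n'=39): chars_in_quartet=1 acc=0x27 bytes_emitted=0
After char 1 ('W'=22): chars_in_quartet=2 acc=0x9D6 bytes_emitted=0
After char 2 ('Q'=16): chars_in_quartet=3 acc=0x27590 bytes_emitted=0
After char 3 ('V'=21): chars_in_quartet=4 acc=0x9D6415 -> emit 9D 64 15, reset; bytes_emitted=3
After char 4 ('+'=62): chars_in_quartet=1 acc=0x3E bytes_emitted=3
After char 5 ('/'=63): chars_in_quartet=2 acc=0xFBF bytes_emitted=3
After char 6 ('h'=33): chars_in_quartet=3 acc=0x3EFE1 bytes_emitted=3
After char 7 ('Q'=16): chars_in_quartet=4 acc=0xFBF850 -> emit FB F8 50, reset; bytes_emitted=6
After char 8 ('9'=61): chars_in_quartet=1 acc=0x3D bytes_emitted=6
After char 9 ('g'=32): chars_in_quartet=2 acc=0xF60 bytes_emitted=6
After char 10 ('2'=54): chars_in_quartet=3 acc=0x3D836 bytes_emitted=6
After char 11 ('x'=49): chars_in_quartet=4 acc=0xF60DB1 -> emit F6 0D B1, reset; bytes_emitted=9

Answer: 9D 64 15 FB F8 50 F6 0D B1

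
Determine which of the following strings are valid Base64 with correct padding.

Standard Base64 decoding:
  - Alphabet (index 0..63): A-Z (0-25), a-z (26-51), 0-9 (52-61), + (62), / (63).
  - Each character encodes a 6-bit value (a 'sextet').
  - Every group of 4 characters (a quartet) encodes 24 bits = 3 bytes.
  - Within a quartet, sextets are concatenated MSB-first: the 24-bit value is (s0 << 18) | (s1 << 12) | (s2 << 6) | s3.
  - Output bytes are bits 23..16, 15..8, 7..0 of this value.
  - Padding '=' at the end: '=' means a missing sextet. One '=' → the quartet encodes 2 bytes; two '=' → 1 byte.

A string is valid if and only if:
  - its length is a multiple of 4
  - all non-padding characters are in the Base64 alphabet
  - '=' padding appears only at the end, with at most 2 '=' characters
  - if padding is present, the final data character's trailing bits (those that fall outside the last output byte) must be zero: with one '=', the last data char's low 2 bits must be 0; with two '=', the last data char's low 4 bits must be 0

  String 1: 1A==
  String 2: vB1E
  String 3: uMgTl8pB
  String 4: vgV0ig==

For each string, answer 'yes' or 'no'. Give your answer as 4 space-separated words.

Answer: yes yes yes yes

Derivation:
String 1: '1A==' → valid
String 2: 'vB1E' → valid
String 3: 'uMgTl8pB' → valid
String 4: 'vgV0ig==' → valid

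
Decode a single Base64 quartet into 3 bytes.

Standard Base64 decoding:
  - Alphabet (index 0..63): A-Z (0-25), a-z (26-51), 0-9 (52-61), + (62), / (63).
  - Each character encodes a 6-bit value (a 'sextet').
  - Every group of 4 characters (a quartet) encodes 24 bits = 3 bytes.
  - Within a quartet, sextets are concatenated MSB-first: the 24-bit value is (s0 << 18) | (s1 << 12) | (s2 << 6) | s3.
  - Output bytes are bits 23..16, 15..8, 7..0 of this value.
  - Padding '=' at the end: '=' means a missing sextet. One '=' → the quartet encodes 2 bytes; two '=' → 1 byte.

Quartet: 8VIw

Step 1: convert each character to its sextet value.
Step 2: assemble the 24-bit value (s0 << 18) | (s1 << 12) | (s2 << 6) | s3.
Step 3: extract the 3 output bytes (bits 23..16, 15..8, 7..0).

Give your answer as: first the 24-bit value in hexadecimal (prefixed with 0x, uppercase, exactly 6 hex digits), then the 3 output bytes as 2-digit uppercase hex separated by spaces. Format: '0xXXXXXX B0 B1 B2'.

Answer: 0xF15230 F1 52 30

Derivation:
Sextets: 8=60, V=21, I=8, w=48
24-bit: (60<<18) | (21<<12) | (8<<6) | 48
      = 0xF00000 | 0x015000 | 0x000200 | 0x000030
      = 0xF15230
Bytes: (v>>16)&0xFF=F1, (v>>8)&0xFF=52, v&0xFF=30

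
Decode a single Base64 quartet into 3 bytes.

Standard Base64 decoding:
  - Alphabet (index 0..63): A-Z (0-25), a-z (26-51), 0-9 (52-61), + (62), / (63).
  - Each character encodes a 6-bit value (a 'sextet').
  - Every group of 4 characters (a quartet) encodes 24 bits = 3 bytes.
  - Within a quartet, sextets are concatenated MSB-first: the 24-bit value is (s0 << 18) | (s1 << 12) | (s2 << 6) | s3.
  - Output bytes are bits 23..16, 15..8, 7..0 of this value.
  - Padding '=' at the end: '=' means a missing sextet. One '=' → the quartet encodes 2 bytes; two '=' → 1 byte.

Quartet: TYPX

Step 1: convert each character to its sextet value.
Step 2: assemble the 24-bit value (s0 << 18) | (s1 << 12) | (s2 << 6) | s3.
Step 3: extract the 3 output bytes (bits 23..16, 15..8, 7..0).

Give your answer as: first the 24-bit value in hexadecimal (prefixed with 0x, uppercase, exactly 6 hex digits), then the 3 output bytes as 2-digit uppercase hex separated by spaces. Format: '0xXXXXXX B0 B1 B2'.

Answer: 0x4D83D7 4D 83 D7

Derivation:
Sextets: T=19, Y=24, P=15, X=23
24-bit: (19<<18) | (24<<12) | (15<<6) | 23
      = 0x4C0000 | 0x018000 | 0x0003C0 | 0x000017
      = 0x4D83D7
Bytes: (v>>16)&0xFF=4D, (v>>8)&0xFF=83, v&0xFF=D7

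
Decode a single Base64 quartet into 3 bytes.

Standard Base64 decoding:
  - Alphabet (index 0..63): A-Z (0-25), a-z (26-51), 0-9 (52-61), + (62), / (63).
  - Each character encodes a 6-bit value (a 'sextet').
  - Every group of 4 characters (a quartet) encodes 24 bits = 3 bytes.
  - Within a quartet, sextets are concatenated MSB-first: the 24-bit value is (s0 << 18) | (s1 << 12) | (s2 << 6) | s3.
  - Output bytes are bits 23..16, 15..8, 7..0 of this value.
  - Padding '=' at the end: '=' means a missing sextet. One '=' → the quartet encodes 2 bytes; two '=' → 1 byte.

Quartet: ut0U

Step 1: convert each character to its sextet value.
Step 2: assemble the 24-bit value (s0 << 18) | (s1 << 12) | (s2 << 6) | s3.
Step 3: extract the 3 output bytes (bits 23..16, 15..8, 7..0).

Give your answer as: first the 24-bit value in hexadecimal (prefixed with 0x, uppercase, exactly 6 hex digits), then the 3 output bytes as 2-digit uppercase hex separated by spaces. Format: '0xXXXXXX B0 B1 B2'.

Answer: 0xBADD14 BA DD 14

Derivation:
Sextets: u=46, t=45, 0=52, U=20
24-bit: (46<<18) | (45<<12) | (52<<6) | 20
      = 0xB80000 | 0x02D000 | 0x000D00 | 0x000014
      = 0xBADD14
Bytes: (v>>16)&0xFF=BA, (v>>8)&0xFF=DD, v&0xFF=14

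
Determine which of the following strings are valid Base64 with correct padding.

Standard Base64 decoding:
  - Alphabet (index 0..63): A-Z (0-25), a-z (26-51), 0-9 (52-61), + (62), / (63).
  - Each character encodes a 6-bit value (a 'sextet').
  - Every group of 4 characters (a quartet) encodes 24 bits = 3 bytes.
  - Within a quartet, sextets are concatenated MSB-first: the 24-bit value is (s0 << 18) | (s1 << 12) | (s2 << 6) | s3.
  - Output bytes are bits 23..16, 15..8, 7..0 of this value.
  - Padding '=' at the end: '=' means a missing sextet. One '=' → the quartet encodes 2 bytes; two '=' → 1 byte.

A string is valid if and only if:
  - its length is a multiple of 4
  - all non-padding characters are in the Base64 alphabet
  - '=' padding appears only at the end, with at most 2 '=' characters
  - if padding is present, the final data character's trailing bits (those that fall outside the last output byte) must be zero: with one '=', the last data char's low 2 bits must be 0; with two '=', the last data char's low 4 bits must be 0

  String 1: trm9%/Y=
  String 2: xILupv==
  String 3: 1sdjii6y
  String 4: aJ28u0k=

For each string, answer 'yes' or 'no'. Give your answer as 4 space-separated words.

String 1: 'trm9%/Y=' → invalid (bad char(s): ['%'])
String 2: 'xILupv==' → invalid (bad trailing bits)
String 3: '1sdjii6y' → valid
String 4: 'aJ28u0k=' → valid

Answer: no no yes yes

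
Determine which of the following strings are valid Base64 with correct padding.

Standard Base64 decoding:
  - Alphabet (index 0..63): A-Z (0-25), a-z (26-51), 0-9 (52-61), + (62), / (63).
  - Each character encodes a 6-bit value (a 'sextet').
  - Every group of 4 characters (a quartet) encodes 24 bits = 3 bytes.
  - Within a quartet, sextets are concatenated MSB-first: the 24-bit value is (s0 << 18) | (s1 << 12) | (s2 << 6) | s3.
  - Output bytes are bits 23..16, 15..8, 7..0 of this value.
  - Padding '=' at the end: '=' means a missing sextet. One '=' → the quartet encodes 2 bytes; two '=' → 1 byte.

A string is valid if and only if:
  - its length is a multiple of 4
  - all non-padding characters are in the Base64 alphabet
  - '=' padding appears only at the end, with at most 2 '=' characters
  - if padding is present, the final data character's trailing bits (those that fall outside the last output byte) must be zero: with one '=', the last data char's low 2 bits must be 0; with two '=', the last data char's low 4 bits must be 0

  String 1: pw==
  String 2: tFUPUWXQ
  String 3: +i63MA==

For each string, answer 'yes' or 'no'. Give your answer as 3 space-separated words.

String 1: 'pw==' → valid
String 2: 'tFUPUWXQ' → valid
String 3: '+i63MA==' → valid

Answer: yes yes yes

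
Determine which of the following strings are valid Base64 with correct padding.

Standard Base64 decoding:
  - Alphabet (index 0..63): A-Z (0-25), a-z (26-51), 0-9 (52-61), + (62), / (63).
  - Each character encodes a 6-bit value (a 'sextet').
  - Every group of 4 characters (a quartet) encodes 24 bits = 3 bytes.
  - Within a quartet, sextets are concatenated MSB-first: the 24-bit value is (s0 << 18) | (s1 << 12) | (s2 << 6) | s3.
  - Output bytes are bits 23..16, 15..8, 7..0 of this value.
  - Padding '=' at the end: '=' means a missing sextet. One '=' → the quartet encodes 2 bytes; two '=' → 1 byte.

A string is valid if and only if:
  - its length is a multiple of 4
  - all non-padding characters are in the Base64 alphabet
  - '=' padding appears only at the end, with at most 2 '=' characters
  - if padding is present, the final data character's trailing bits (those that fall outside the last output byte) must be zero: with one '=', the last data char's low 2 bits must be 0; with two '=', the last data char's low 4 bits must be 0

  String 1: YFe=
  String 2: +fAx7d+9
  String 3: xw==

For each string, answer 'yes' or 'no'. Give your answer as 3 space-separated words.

String 1: 'YFe=' → invalid (bad trailing bits)
String 2: '+fAx7d+9' → valid
String 3: 'xw==' → valid

Answer: no yes yes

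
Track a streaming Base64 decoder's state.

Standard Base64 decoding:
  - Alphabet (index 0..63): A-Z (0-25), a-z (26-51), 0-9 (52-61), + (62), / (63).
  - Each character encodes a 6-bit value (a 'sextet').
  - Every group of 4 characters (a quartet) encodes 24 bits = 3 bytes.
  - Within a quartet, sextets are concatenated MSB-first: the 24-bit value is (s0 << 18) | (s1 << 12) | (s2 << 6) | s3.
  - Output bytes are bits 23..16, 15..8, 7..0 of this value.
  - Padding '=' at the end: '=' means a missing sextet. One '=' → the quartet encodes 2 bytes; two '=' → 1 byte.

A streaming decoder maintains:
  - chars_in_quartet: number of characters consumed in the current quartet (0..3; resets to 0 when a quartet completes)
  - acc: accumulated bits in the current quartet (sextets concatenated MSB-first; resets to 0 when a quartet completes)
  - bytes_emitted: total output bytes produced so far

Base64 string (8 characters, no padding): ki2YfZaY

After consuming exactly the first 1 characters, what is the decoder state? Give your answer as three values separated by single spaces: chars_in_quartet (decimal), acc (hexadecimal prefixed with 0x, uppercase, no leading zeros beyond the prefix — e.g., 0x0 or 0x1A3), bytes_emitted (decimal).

Answer: 1 0x24 0

Derivation:
After char 0 ('k'=36): chars_in_quartet=1 acc=0x24 bytes_emitted=0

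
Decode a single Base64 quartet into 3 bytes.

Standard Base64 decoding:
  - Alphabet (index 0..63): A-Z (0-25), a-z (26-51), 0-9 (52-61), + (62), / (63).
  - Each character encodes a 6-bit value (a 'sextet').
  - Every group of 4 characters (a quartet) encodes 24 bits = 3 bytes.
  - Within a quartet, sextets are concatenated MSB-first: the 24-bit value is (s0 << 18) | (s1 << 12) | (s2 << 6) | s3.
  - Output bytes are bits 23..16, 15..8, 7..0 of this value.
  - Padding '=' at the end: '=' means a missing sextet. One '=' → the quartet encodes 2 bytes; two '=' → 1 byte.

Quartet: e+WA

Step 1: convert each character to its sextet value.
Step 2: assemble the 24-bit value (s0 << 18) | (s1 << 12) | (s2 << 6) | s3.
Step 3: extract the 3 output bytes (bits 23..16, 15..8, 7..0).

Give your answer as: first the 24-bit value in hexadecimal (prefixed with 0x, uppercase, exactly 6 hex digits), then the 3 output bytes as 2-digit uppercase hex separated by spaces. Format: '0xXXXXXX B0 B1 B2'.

Sextets: e=30, +=62, W=22, A=0
24-bit: (30<<18) | (62<<12) | (22<<6) | 0
      = 0x780000 | 0x03E000 | 0x000580 | 0x000000
      = 0x7BE580
Bytes: (v>>16)&0xFF=7B, (v>>8)&0xFF=E5, v&0xFF=80

Answer: 0x7BE580 7B E5 80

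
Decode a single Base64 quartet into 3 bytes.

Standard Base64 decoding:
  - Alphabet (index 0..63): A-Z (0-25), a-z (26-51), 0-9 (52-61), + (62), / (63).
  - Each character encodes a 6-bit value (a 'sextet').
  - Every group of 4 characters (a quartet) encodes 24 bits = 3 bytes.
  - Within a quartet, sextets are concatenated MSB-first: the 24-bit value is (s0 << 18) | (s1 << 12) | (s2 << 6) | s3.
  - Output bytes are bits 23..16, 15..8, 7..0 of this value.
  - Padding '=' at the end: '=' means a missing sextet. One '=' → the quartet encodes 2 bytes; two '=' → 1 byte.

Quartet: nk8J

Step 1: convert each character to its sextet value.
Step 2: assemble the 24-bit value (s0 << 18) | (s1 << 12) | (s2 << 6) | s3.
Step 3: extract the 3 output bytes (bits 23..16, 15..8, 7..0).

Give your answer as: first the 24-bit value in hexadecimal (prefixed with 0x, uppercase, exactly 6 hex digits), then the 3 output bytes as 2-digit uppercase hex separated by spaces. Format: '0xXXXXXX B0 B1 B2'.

Sextets: n=39, k=36, 8=60, J=9
24-bit: (39<<18) | (36<<12) | (60<<6) | 9
      = 0x9C0000 | 0x024000 | 0x000F00 | 0x000009
      = 0x9E4F09
Bytes: (v>>16)&0xFF=9E, (v>>8)&0xFF=4F, v&0xFF=09

Answer: 0x9E4F09 9E 4F 09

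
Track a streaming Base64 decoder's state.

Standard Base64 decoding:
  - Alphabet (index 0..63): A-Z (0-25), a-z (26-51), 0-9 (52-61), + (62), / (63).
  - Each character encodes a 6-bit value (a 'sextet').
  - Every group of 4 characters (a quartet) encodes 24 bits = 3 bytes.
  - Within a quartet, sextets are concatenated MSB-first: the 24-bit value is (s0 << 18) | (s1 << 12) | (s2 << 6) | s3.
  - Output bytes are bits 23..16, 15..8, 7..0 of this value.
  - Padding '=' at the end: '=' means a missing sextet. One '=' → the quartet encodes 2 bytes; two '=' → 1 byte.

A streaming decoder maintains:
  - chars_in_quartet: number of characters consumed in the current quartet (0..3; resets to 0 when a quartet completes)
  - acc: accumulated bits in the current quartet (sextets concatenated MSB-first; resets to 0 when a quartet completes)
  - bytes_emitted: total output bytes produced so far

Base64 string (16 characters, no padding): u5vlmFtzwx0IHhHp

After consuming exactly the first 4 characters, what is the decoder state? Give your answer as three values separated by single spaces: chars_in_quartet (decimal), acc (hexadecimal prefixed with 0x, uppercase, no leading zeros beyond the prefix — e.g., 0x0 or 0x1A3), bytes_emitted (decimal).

After char 0 ('u'=46): chars_in_quartet=1 acc=0x2E bytes_emitted=0
After char 1 ('5'=57): chars_in_quartet=2 acc=0xBB9 bytes_emitted=0
After char 2 ('v'=47): chars_in_quartet=3 acc=0x2EE6F bytes_emitted=0
After char 3 ('l'=37): chars_in_quartet=4 acc=0xBB9BE5 -> emit BB 9B E5, reset; bytes_emitted=3

Answer: 0 0x0 3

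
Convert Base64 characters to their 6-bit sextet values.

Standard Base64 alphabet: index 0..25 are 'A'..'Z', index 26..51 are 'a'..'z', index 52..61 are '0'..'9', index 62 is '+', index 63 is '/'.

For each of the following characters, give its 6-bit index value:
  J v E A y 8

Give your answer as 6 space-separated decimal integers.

Answer: 9 47 4 0 50 60

Derivation:
'J': A..Z range, ord('J') − ord('A') = 9
'v': a..z range, 26 + ord('v') − ord('a') = 47
'E': A..Z range, ord('E') − ord('A') = 4
'A': A..Z range, ord('A') − ord('A') = 0
'y': a..z range, 26 + ord('y') − ord('a') = 50
'8': 0..9 range, 52 + ord('8') − ord('0') = 60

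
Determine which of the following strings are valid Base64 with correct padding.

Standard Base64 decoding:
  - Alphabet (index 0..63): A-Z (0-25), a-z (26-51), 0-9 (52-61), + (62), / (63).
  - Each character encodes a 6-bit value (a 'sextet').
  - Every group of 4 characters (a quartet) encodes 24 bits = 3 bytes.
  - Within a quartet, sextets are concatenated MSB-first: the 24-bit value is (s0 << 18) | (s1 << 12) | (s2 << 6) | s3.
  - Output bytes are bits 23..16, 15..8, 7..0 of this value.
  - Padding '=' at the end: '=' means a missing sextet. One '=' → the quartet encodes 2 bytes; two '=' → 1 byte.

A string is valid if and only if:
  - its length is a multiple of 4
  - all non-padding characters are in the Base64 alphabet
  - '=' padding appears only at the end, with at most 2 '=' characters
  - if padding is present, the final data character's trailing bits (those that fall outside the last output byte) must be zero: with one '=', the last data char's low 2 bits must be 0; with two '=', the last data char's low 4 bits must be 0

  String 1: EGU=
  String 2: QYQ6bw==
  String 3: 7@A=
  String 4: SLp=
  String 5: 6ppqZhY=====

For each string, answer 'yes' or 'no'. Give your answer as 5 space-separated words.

String 1: 'EGU=' → valid
String 2: 'QYQ6bw==' → valid
String 3: '7@A=' → invalid (bad char(s): ['@'])
String 4: 'SLp=' → invalid (bad trailing bits)
String 5: '6ppqZhY=====' → invalid (5 pad chars (max 2))

Answer: yes yes no no no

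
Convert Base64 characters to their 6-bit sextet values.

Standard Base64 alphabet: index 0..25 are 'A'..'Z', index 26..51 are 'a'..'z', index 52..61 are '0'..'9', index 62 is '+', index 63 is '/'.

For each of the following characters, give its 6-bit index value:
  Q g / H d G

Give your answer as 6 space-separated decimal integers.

Answer: 16 32 63 7 29 6

Derivation:
'Q': A..Z range, ord('Q') − ord('A') = 16
'g': a..z range, 26 + ord('g') − ord('a') = 32
'/': index 63
'H': A..Z range, ord('H') − ord('A') = 7
'd': a..z range, 26 + ord('d') − ord('a') = 29
'G': A..Z range, ord('G') − ord('A') = 6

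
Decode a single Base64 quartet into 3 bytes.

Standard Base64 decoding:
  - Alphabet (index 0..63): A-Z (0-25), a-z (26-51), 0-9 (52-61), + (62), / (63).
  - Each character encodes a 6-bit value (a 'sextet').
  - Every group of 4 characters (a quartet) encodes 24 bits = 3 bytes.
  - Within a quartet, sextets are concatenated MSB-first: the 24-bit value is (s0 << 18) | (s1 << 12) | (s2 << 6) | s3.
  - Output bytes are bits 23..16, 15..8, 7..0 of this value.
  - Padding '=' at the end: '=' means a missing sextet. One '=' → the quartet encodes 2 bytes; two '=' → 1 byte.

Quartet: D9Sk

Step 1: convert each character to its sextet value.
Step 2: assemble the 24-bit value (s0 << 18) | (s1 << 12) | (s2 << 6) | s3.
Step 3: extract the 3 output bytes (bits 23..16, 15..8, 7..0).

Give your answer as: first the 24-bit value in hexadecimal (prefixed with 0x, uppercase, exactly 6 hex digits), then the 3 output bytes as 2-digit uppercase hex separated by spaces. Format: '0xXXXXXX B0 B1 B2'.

Answer: 0x0FD4A4 0F D4 A4

Derivation:
Sextets: D=3, 9=61, S=18, k=36
24-bit: (3<<18) | (61<<12) | (18<<6) | 36
      = 0x0C0000 | 0x03D000 | 0x000480 | 0x000024
      = 0x0FD4A4
Bytes: (v>>16)&0xFF=0F, (v>>8)&0xFF=D4, v&0xFF=A4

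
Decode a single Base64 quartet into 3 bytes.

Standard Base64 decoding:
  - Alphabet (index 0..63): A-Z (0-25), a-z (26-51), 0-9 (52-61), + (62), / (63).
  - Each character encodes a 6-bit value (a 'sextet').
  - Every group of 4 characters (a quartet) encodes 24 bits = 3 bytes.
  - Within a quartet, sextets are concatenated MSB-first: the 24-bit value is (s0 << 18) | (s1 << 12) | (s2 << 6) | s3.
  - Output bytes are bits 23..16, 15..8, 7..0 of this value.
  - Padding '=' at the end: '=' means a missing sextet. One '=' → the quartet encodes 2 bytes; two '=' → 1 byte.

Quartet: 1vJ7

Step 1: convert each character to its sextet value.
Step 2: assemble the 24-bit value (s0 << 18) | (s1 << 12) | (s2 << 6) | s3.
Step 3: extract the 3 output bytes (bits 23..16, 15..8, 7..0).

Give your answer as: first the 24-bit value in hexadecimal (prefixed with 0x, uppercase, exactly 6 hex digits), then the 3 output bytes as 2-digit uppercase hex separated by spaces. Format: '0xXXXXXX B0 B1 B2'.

Answer: 0xD6F27B D6 F2 7B

Derivation:
Sextets: 1=53, v=47, J=9, 7=59
24-bit: (53<<18) | (47<<12) | (9<<6) | 59
      = 0xD40000 | 0x02F000 | 0x000240 | 0x00003B
      = 0xD6F27B
Bytes: (v>>16)&0xFF=D6, (v>>8)&0xFF=F2, v&0xFF=7B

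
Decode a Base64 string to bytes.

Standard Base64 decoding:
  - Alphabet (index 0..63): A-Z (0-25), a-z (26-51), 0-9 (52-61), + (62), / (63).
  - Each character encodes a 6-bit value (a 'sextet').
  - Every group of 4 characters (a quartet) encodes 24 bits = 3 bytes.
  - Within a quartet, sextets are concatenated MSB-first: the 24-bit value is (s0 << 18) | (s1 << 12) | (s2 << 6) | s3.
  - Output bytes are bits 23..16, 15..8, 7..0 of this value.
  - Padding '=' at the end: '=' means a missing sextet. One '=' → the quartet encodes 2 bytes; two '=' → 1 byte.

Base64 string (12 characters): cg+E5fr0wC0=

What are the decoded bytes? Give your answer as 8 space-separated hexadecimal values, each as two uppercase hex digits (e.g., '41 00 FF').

Answer: 72 0F 84 E5 FA F4 C0 2D

Derivation:
After char 0 ('c'=28): chars_in_quartet=1 acc=0x1C bytes_emitted=0
After char 1 ('g'=32): chars_in_quartet=2 acc=0x720 bytes_emitted=0
After char 2 ('+'=62): chars_in_quartet=3 acc=0x1C83E bytes_emitted=0
After char 3 ('E'=4): chars_in_quartet=4 acc=0x720F84 -> emit 72 0F 84, reset; bytes_emitted=3
After char 4 ('5'=57): chars_in_quartet=1 acc=0x39 bytes_emitted=3
After char 5 ('f'=31): chars_in_quartet=2 acc=0xE5F bytes_emitted=3
After char 6 ('r'=43): chars_in_quartet=3 acc=0x397EB bytes_emitted=3
After char 7 ('0'=52): chars_in_quartet=4 acc=0xE5FAF4 -> emit E5 FA F4, reset; bytes_emitted=6
After char 8 ('w'=48): chars_in_quartet=1 acc=0x30 bytes_emitted=6
After char 9 ('C'=2): chars_in_quartet=2 acc=0xC02 bytes_emitted=6
After char 10 ('0'=52): chars_in_quartet=3 acc=0x300B4 bytes_emitted=6
Padding '=': partial quartet acc=0x300B4 -> emit C0 2D; bytes_emitted=8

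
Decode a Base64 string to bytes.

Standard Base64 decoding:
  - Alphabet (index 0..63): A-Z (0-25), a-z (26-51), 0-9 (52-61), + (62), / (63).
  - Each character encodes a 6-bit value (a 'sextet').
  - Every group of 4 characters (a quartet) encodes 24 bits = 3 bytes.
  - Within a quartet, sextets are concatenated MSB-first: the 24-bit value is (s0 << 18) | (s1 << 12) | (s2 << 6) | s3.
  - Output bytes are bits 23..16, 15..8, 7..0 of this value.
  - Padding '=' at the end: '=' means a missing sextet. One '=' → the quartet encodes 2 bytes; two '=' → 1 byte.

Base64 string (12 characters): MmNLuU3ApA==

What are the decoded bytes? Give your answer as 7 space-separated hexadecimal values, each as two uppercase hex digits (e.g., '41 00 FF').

After char 0 ('M'=12): chars_in_quartet=1 acc=0xC bytes_emitted=0
After char 1 ('m'=38): chars_in_quartet=2 acc=0x326 bytes_emitted=0
After char 2 ('N'=13): chars_in_quartet=3 acc=0xC98D bytes_emitted=0
After char 3 ('L'=11): chars_in_quartet=4 acc=0x32634B -> emit 32 63 4B, reset; bytes_emitted=3
After char 4 ('u'=46): chars_in_quartet=1 acc=0x2E bytes_emitted=3
After char 5 ('U'=20): chars_in_quartet=2 acc=0xB94 bytes_emitted=3
After char 6 ('3'=55): chars_in_quartet=3 acc=0x2E537 bytes_emitted=3
After char 7 ('A'=0): chars_in_quartet=4 acc=0xB94DC0 -> emit B9 4D C0, reset; bytes_emitted=6
After char 8 ('p'=41): chars_in_quartet=1 acc=0x29 bytes_emitted=6
After char 9 ('A'=0): chars_in_quartet=2 acc=0xA40 bytes_emitted=6
Padding '==': partial quartet acc=0xA40 -> emit A4; bytes_emitted=7

Answer: 32 63 4B B9 4D C0 A4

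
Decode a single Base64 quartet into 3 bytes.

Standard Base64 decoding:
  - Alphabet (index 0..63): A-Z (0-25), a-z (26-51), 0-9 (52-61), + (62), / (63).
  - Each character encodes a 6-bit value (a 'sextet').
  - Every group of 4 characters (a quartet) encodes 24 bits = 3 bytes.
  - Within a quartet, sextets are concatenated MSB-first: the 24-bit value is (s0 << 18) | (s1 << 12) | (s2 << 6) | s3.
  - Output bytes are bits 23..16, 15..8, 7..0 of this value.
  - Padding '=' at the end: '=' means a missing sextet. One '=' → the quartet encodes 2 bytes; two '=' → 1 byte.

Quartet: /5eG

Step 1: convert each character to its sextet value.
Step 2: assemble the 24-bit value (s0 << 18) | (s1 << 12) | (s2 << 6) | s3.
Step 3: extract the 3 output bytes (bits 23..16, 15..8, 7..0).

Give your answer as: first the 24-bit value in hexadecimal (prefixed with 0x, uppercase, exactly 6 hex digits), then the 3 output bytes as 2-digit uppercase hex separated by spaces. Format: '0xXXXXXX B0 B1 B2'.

Sextets: /=63, 5=57, e=30, G=6
24-bit: (63<<18) | (57<<12) | (30<<6) | 6
      = 0xFC0000 | 0x039000 | 0x000780 | 0x000006
      = 0xFF9786
Bytes: (v>>16)&0xFF=FF, (v>>8)&0xFF=97, v&0xFF=86

Answer: 0xFF9786 FF 97 86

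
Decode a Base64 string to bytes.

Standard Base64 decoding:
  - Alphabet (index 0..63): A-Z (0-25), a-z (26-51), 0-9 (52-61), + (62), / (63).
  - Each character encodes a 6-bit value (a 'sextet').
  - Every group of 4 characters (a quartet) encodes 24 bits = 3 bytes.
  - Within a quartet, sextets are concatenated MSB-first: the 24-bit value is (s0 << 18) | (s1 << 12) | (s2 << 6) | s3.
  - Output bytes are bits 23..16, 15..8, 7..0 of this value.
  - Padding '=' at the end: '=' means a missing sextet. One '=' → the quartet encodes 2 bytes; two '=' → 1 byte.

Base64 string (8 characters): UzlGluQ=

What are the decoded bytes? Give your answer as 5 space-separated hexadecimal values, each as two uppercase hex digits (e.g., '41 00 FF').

After char 0 ('U'=20): chars_in_quartet=1 acc=0x14 bytes_emitted=0
After char 1 ('z'=51): chars_in_quartet=2 acc=0x533 bytes_emitted=0
After char 2 ('l'=37): chars_in_quartet=3 acc=0x14CE5 bytes_emitted=0
After char 3 ('G'=6): chars_in_quartet=4 acc=0x533946 -> emit 53 39 46, reset; bytes_emitted=3
After char 4 ('l'=37): chars_in_quartet=1 acc=0x25 bytes_emitted=3
After char 5 ('u'=46): chars_in_quartet=2 acc=0x96E bytes_emitted=3
After char 6 ('Q'=16): chars_in_quartet=3 acc=0x25B90 bytes_emitted=3
Padding '=': partial quartet acc=0x25B90 -> emit 96 E4; bytes_emitted=5

Answer: 53 39 46 96 E4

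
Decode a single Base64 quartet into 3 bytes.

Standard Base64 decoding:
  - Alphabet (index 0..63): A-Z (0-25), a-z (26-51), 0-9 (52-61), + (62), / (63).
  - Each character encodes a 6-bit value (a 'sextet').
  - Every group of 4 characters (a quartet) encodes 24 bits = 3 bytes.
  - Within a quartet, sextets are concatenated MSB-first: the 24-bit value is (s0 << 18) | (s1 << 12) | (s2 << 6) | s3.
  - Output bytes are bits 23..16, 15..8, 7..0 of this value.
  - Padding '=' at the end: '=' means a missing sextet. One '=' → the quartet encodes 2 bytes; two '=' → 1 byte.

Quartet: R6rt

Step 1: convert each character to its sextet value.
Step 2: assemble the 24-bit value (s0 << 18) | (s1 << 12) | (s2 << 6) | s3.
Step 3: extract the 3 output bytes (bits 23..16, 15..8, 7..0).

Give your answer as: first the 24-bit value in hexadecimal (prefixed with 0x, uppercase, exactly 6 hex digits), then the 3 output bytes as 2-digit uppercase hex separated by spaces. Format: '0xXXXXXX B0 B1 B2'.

Sextets: R=17, 6=58, r=43, t=45
24-bit: (17<<18) | (58<<12) | (43<<6) | 45
      = 0x440000 | 0x03A000 | 0x000AC0 | 0x00002D
      = 0x47AAED
Bytes: (v>>16)&0xFF=47, (v>>8)&0xFF=AA, v&0xFF=ED

Answer: 0x47AAED 47 AA ED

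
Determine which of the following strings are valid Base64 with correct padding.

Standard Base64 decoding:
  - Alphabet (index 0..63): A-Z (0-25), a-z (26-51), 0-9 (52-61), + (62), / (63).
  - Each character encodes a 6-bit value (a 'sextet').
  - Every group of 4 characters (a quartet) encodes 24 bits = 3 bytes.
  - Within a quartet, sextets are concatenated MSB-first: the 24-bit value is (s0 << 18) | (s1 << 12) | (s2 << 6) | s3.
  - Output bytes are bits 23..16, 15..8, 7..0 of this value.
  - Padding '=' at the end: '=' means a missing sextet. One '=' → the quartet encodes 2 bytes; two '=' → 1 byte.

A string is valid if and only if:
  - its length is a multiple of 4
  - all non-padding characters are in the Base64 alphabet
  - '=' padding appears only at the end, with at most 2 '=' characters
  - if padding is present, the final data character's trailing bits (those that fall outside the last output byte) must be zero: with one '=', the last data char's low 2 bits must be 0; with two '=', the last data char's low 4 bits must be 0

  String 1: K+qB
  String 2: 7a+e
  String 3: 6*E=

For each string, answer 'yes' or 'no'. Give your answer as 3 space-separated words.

Answer: yes yes no

Derivation:
String 1: 'K+qB' → valid
String 2: '7a+e' → valid
String 3: '6*E=' → invalid (bad char(s): ['*'])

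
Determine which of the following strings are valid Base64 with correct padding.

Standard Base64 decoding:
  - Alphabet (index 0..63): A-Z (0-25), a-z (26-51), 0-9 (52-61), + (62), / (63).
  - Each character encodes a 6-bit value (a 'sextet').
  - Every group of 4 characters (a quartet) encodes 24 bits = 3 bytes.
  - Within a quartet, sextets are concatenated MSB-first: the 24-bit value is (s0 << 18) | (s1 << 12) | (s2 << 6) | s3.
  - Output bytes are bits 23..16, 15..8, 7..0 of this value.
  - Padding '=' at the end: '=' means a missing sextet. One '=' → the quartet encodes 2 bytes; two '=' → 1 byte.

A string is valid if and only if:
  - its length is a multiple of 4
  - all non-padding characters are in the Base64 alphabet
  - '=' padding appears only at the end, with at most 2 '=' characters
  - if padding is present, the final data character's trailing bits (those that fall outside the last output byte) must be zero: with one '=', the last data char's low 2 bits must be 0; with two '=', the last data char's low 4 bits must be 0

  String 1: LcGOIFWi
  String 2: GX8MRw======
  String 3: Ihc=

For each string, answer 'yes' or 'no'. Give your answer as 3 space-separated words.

String 1: 'LcGOIFWi' → valid
String 2: 'GX8MRw======' → invalid (6 pad chars (max 2))
String 3: 'Ihc=' → valid

Answer: yes no yes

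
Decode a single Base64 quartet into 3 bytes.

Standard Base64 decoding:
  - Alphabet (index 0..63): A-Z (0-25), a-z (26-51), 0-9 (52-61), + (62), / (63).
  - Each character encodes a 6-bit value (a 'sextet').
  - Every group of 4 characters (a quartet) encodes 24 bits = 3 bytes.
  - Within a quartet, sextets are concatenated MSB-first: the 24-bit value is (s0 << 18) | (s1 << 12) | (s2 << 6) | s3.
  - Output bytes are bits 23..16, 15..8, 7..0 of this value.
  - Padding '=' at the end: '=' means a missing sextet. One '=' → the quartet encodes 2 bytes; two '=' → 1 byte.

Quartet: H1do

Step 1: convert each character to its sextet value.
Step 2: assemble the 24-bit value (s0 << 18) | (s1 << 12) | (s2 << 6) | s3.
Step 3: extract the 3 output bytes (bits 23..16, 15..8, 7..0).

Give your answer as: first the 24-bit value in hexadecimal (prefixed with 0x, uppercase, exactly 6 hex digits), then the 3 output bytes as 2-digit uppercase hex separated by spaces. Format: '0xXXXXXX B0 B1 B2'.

Answer: 0x1F5768 1F 57 68

Derivation:
Sextets: H=7, 1=53, d=29, o=40
24-bit: (7<<18) | (53<<12) | (29<<6) | 40
      = 0x1C0000 | 0x035000 | 0x000740 | 0x000028
      = 0x1F5768
Bytes: (v>>16)&0xFF=1F, (v>>8)&0xFF=57, v&0xFF=68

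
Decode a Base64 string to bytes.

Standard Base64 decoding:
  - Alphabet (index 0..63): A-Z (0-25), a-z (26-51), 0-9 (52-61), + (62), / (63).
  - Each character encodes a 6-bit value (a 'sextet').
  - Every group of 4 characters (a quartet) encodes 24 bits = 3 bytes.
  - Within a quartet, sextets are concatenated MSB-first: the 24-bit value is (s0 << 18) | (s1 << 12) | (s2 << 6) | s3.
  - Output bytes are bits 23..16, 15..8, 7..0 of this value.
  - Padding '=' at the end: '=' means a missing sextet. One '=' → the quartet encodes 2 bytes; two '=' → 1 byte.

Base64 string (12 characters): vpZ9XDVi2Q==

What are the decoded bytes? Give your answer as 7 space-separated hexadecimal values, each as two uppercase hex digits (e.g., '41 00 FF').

After char 0 ('v'=47): chars_in_quartet=1 acc=0x2F bytes_emitted=0
After char 1 ('p'=41): chars_in_quartet=2 acc=0xBE9 bytes_emitted=0
After char 2 ('Z'=25): chars_in_quartet=3 acc=0x2FA59 bytes_emitted=0
After char 3 ('9'=61): chars_in_quartet=4 acc=0xBE967D -> emit BE 96 7D, reset; bytes_emitted=3
After char 4 ('X'=23): chars_in_quartet=1 acc=0x17 bytes_emitted=3
After char 5 ('D'=3): chars_in_quartet=2 acc=0x5C3 bytes_emitted=3
After char 6 ('V'=21): chars_in_quartet=3 acc=0x170D5 bytes_emitted=3
After char 7 ('i'=34): chars_in_quartet=4 acc=0x5C3562 -> emit 5C 35 62, reset; bytes_emitted=6
After char 8 ('2'=54): chars_in_quartet=1 acc=0x36 bytes_emitted=6
After char 9 ('Q'=16): chars_in_quartet=2 acc=0xD90 bytes_emitted=6
Padding '==': partial quartet acc=0xD90 -> emit D9; bytes_emitted=7

Answer: BE 96 7D 5C 35 62 D9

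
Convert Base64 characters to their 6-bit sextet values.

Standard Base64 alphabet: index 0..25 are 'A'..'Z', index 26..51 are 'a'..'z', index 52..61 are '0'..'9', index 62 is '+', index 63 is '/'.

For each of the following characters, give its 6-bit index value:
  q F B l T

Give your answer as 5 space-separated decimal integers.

'q': a..z range, 26 + ord('q') − ord('a') = 42
'F': A..Z range, ord('F') − ord('A') = 5
'B': A..Z range, ord('B') − ord('A') = 1
'l': a..z range, 26 + ord('l') − ord('a') = 37
'T': A..Z range, ord('T') − ord('A') = 19

Answer: 42 5 1 37 19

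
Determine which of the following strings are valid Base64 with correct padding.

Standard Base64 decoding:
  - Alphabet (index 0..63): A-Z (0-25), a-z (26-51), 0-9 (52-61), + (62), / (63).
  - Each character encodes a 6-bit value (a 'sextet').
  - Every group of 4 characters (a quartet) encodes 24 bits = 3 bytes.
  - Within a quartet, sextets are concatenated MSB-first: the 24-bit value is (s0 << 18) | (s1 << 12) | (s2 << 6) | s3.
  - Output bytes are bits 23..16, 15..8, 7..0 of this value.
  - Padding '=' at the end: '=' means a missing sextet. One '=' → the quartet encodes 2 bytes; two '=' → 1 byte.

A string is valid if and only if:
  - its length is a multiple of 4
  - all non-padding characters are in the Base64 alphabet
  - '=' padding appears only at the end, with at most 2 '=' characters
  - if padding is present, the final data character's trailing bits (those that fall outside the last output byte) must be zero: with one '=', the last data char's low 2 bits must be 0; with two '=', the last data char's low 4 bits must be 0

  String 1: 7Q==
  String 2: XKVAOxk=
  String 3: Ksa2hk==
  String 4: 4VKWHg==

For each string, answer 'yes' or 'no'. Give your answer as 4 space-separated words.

Answer: yes yes no yes

Derivation:
String 1: '7Q==' → valid
String 2: 'XKVAOxk=' → valid
String 3: 'Ksa2hk==' → invalid (bad trailing bits)
String 4: '4VKWHg==' → valid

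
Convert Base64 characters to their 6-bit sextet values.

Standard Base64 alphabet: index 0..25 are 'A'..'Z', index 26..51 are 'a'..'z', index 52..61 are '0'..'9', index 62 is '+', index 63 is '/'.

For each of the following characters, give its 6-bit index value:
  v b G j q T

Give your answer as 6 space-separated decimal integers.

Answer: 47 27 6 35 42 19

Derivation:
'v': a..z range, 26 + ord('v') − ord('a') = 47
'b': a..z range, 26 + ord('b') − ord('a') = 27
'G': A..Z range, ord('G') − ord('A') = 6
'j': a..z range, 26 + ord('j') − ord('a') = 35
'q': a..z range, 26 + ord('q') − ord('a') = 42
'T': A..Z range, ord('T') − ord('A') = 19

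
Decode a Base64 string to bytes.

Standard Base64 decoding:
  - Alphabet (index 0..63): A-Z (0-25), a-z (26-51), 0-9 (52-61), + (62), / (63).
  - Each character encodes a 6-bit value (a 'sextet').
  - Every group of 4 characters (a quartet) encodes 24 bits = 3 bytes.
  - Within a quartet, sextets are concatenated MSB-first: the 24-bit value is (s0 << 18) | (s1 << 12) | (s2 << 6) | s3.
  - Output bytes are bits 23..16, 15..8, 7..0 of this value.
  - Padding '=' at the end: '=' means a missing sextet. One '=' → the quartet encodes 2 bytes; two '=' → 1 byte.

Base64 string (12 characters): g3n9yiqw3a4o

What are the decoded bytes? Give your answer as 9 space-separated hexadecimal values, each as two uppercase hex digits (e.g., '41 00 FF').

Answer: 83 79 FD CA 2A B0 DD AE 28

Derivation:
After char 0 ('g'=32): chars_in_quartet=1 acc=0x20 bytes_emitted=0
After char 1 ('3'=55): chars_in_quartet=2 acc=0x837 bytes_emitted=0
After char 2 ('n'=39): chars_in_quartet=3 acc=0x20DE7 bytes_emitted=0
After char 3 ('9'=61): chars_in_quartet=4 acc=0x8379FD -> emit 83 79 FD, reset; bytes_emitted=3
After char 4 ('y'=50): chars_in_quartet=1 acc=0x32 bytes_emitted=3
After char 5 ('i'=34): chars_in_quartet=2 acc=0xCA2 bytes_emitted=3
After char 6 ('q'=42): chars_in_quartet=3 acc=0x328AA bytes_emitted=3
After char 7 ('w'=48): chars_in_quartet=4 acc=0xCA2AB0 -> emit CA 2A B0, reset; bytes_emitted=6
After char 8 ('3'=55): chars_in_quartet=1 acc=0x37 bytes_emitted=6
After char 9 ('a'=26): chars_in_quartet=2 acc=0xDDA bytes_emitted=6
After char 10 ('4'=56): chars_in_quartet=3 acc=0x376B8 bytes_emitted=6
After char 11 ('o'=40): chars_in_quartet=4 acc=0xDDAE28 -> emit DD AE 28, reset; bytes_emitted=9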